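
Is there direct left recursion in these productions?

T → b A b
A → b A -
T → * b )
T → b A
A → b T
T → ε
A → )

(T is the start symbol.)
No direct left recursion

T → b A b: starts with b
A → b A -: starts with b
T → * b ): starts with '*'
T → b A: starts with b
A → b T: starts with b
T → ε: starts with ε
A → ): starts with ')'

No direct left recursion found.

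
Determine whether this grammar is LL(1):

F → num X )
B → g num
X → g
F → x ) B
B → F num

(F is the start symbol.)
Yes, the grammar is LL(1).

A grammar is LL(1) if for each non-terminal N with multiple productions, the predict sets of those productions are pairwise disjoint, where PREDICT(N → α) = (FIRST(α) \ {ε}) ∪ (FOLLOW(N) if α ⇒* ε).

Relevant sets:
  FIRST(F) = { 'num', 'x' }

For F:
  PREDICT(F → num X ')') = { 'num' }
  PREDICT(F → x ')' B) = { 'x' }
For B:
  PREDICT(B → g num) = { 'g' }
  PREDICT(B → F num) = { 'num', 'x' }
X has a single production, so nothing to check there.

All predict sets are disjoint. The grammar IS LL(1).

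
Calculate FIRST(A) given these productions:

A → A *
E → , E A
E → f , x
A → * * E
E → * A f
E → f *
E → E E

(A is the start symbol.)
{ '*' }

To compute FIRST(A), examine every production with A on the left-hand side, reading each right-hand side left to right until a non-nullable symbol is reached.

From A → A *:
  - A is the symbol being defined: contributes nothing new
    A is not nullable, so stop
From A → * * E:
  - '*' is a terminal: add '*' and stop

Collecting: FIRST(A) = { '*' }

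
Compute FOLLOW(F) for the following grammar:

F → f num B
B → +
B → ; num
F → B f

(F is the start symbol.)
{ $ }

To compute FOLLOW(F), find every occurrence of F on a right-hand side N → α F β: add FIRST(β) \ {ε}, and if β is empty or nullable also add FOLLOW(N). Iterate to a fixed point.

F is the start symbol, so $ ∈ FOLLOW(F).
F does not occur on any right-hand side.

Taking the union: FOLLOW(F) = { $ }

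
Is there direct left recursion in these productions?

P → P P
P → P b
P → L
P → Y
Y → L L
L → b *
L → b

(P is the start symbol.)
P → P P: LEFT RECURSIVE (starts with P)
P → P b: LEFT RECURSIVE (starts with P)
P → L: starts with L
P → Y: starts with Y
Y → L L: starts with L
L → b *: starts with b
L → b: starts with b

The grammar has direct left recursion on: P.

Answer: Yes, P is left-recursive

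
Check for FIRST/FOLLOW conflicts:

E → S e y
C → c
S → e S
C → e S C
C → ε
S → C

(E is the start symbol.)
Yes. C → c with FOLLOW(C) on { 'c' }; C → e S C with FOLLOW(C) on { 'e' }; S → e S with FOLLOW(S) on { 'e' }

Nullable non-terminals: C, S.
FIRST sets used below: FIRST(C) = { 'c', 'e', ε }

C: nullable alternative(s) C → ε; FOLLOW(C) = { 'c', 'e' }
  C → c: FIRST \ {ε} = { 'c' } — overlaps FOLLOW(C) on { 'c' }: CONFLICT
  C → e S C: FIRST \ {ε} = { 'e' } — overlaps FOLLOW(C) on { 'e' }: CONFLICT
  C → ε: FIRST \ {ε} = { } — this is the only nullable alternative, skip

S: nullable alternative(s) S → C; FOLLOW(S) = { 'c', 'e' }
  S → e S: FIRST \ {ε} = { 'e' } — overlaps FOLLOW(S) on { 'e' }: CONFLICT
  S → C: FIRST \ {ε} = { 'c', 'e' } — this is the only nullable alternative, skip

E has no nullable alternative, so no FIRST/FOLLOW check is needed there.

So the grammar has 3 FIRST/FOLLOW conflicts (marked CONFLICT above).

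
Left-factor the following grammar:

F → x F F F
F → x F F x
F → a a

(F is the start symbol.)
Left-factoring transforms A → αβ₁ | αβ₂ into A → αA' and A' → β₁ | β₂
(α is the longest common prefix among the alternatives). Repeat until
no nonterminal has two alternatives with a common prefix.

Round 1: F has alternatives sharing prefix 'x F F'. Introduce F': F → x F F F'
  Add: F' → F
  Add: F' → x

No remaining common prefixes — done.

Resulting grammar:
F → x F F F'
F' → F
F' → x
F → a a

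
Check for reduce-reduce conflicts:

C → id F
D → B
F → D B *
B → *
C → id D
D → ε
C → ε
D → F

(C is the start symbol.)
Yes — I6: [C → id F .] vs [D → F .]

Augment with C' → C and build the canonical LR(0) collection (I0 = CLOSURE({[C' → . C]}), then GOTO on every symbol after a dot until no new states appear). It has 9 states:
  I0: { [C → . id D], [C → . id F], [C → .], [C' → . C] }  — shift, reduce
  I1: { [C' → C .] }  — accept
  I2: { [B → . *], [C → id . D], [C → id . F], [D → . B], [D → . F], [D → .], [F → . D B *] }  — shift, reduce
  I3: { [B → * .] }  — reduce
  I4: { [D → B .] }  — reduce
  I5: { [B → . *], [C → id D .], [F → D . B *] }  — shift, reduce
  I6: { [C → id F .], [D → F .] }  — 2 reduces
  I7: { [F → D B . *] }  — shift
  I8: { [F → D B * .] }  — reduce

I6 contains complete items [C → id F .], [D → F .] — reduce-reduce conflict.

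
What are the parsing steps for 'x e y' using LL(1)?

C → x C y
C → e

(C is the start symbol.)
LL(1) parsing maintains a stack (initially the start symbol over $) and the input. At each step: if the stack top is a terminal, match it against the current input token; if it is a non-terminal N, replace it with the RHS of M[N, lookahead] (the unique production whose predict set contains the lookahead).

Stack is shown with the top on the left.

Stack    Input    Action
------------------------
C $      x e y $  output C → x C y
x C y $  x e y $  match 'x'
C y $    e y $    output C → e
e y $    e y $    match 'e'
y $      y $      match 'y'
$        $        accept

The string is accepted.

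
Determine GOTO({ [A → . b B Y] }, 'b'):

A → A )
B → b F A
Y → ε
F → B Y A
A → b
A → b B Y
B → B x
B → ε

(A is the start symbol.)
GOTO(I, 'b') = CLOSURE({ [A → αX.β] : [A → α.Xβ] ∈ I, X = 'b' })

Items with dot before 'b', with the dot advanced:
  [A → . b B Y] → [A → b . B Y]
Closure of the advanced items:
  [A → b . B Y] has the dot before B: add [B → . b F A], [B → . B x], [B → .]

GOTO = { [A → b . B Y], [B → . B x], [B → . b F A], [B → .] }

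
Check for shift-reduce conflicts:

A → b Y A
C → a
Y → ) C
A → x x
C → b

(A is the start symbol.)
A shift-reduce conflict occurs when an LR(0) state has both:
  - a complete (reduce) item [A → α .] (dot at the end), and
  - a shift item [B → β . c γ] (dot before a terminal).

Augment with A' → A and build the canonical LR(0) collection (I0 = CLOSURE({[A' → . A]}), then GOTO on every symbol after a dot until no new states appear). It has 11 states:
  I0: { [A → . b Y A], [A → . x x], [A' → . A] }  — shift
  I1: { [A' → A .] }  — accept
  I2: { [A → b . Y A], [Y → . ) C] }  — shift
  I3: { [A → x . x] }  — shift
  I4: { [A → x x .] }  — reduce
  I5: { [C → . a], [C → . b], [Y → ) . C] }  — shift
  I6: { [A → . b Y A], [A → . x x], [A → b Y . A] }  — shift
  I7: { [A → b Y A .] }  — reduce
  I8: { [Y → ) C .] }  — reduce
  I9: { [C → a .] }  — reduce
  I10: { [C → b .] }  — reduce

No state contains both a complete item and a shift item.

Answer: No shift-reduce conflicts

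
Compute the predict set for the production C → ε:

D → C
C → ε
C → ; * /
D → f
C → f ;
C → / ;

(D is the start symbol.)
PREDICT(C → ε) = (FIRST(RHS) \ {ε}) ∪ (FOLLOW(C) if ε ∈ FIRST(RHS), i.e. RHS ⇒* ε)
The right-hand side is ε (FIRST(ε) = { ε }), so the predict set is FOLLOW(C) = { $ }
PREDICT(C → ε) = { $ }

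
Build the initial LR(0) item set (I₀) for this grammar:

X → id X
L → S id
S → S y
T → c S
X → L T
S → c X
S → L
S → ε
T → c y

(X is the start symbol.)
First, augment the grammar with X' → X
I₀ = CLOSURE({ [X' → . X] }):
  [X' → . X] has the dot before X: add [X → . id X], [X → . L T]
  [X → . L T] has the dot before L: add [L → . S id]
  [L → . S id] has the dot before S: add [S → . S y], [S → . c X], [S → . L], [S → .]
No further items can be added.

I₀ = { [L → . S id], [S → . L], [S → . S y], [S → . c X], [S → .], [X → . L T], [X → . id X], [X' → . X] }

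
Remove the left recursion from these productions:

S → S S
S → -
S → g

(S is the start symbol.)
S is directly left-recursive. The standard transformation for
  A → A α₁ | ... | A α_m | β₁ | ... | β_n
is
  A  → β₁ A' | ... | β_n A'
  A' → α₁ A' | ... | α_m A' | ε

S → - becomes S → - S'
S → g becomes S → g S'
S → S S becomes S' → S S'
Add S' → ε

Resulting grammar:
S → - S'
S → g S'
S' → S S'
S' → ε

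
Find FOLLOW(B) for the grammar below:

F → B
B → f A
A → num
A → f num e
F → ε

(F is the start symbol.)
{ $ }

To compute FOLLOW(B), find every occurrence of B on a right-hand side N → α B β: add FIRST(β) \ {ε}, and if β is empty or nullable also add FOLLOW(N). Iterate to a fixed point.

In F → B: B is at the end, add FOLLOW(F)

The FOLLOW sets referred to above (computed the same way, to a fixed point):
  FOLLOW(F) = { $ }

Taking the union: FOLLOW(B) = { $ }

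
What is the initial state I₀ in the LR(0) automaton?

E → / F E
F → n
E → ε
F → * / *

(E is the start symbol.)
First, augment the grammar with E' → E
I₀ = CLOSURE({ [E' → . E] }):
  [E' → . E] has the dot before E: add [E → . / F E], [E → .]
No further items can be added.

I₀ = { [E → . / F E], [E → .], [E' → . E] }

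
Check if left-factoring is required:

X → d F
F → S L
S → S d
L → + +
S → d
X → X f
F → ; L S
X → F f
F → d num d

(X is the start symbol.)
Left-factoring is needed when two productions for the same non-terminal
share a common prefix on the right-hand side.

Productions for X:
  X → d F
  X → X f
  X → F f
Productions for F:
  F → S L
  F → ; L S
  F → d num d
Productions for S:
  S → S d
  S → d

No common prefixes found.

Answer: No, left-factoring is not needed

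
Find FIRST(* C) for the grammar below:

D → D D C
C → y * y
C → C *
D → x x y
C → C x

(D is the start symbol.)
To compute FIRST(* C), process the symbols left to right:
Symbol * is a terminal. Add '*' and stop.
FIRST(* C) = { '*' }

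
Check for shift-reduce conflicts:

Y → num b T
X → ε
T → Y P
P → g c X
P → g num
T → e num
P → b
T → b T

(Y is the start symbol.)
No shift-reduce conflicts

Augment with Y' → Y and build the canonical LR(0) collection (I0 = CLOSURE({[Y' → . Y]}), then GOTO on every symbol after a dot until no new states appear). It has 16 states:
  I0: { [Y → . num b T], [Y' → . Y] }  — shift
  I1: { [Y' → Y .] }  — accept
  I2: { [Y → num . b T] }  — shift
  I3: { [T → . Y P], [T → . b T], [T → . e num], [Y → . num b T], [Y → num b . T] }  — shift
  I4: { [Y → num b T .] }  — reduce
  I5: { [P → . b], [P → . g c X], [P → . g num], [T → Y . P] }  — shift
  I6: { [T → . Y P], [T → . b T], [T → . e num], [T → b . T], [Y → . num b T] }  — shift
  I7: { [T → e . num] }  — shift
  I8: { [T → e num .] }  — reduce
  I9: { [T → b T .] }  — reduce
  I10: { [T → Y P .] }  — reduce
  I11: { [P → b .] }  — reduce
  I12: { [P → g . c X], [P → g . num] }  — shift
  I13: { [P → g c . X], [X → .] }  — reduce
  I14: { [P → g num .] }  — reduce
  I15: { [P → g c X .] }  — reduce

No state contains both a complete item and a shift item.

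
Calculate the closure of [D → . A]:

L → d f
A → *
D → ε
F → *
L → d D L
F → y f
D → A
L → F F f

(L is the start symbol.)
{ [A → . *], [D → . A] }

To compute CLOSURE, for each item [A → α.Bβ] where B is a non-terminal, add [B → .γ] for all productions B → γ; repeat for the newly added items until nothing changes.

Start with: [D → . A]
  [D → . A] has the dot before A: add [A → . *]
No further items can be added.

CLOSURE = { [A → . *], [D → . A] }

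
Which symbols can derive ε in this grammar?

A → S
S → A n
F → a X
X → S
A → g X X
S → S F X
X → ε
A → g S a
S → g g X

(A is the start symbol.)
ε-productions: X → ε
So X is immediately nullable.
No further non-terminal can be added: every production for the remaining non-terminals contains a terminal or a non-nullable non-terminal.
Nullable = { 'X' }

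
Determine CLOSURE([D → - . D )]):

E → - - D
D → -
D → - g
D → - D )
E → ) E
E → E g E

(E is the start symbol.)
To compute CLOSURE, for each item [A → α.Bβ] where B is a non-terminal, add [B → .γ] for all productions B → γ; repeat for the newly added items until nothing changes.

Start with: [D → - . D )]
  [D → - . D )] has the dot before D: add [D → . -], [D → . - g], [D → . - D )]
No further items can be added.

CLOSURE = { [D → - . D )], [D → . - D )], [D → . - g], [D → . -] }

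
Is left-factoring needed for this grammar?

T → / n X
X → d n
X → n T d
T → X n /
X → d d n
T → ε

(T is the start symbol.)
Yes, X has productions with common prefix 'd'

Left-factoring is needed when two productions for the same non-terminal
share a common prefix on the right-hand side.

Productions for T:
  T → / n X
  T → X n /
  T → ε
Productions for X:
  X → d n
  X → n T d
  X → d d n

Found common prefix 'd' in productions for X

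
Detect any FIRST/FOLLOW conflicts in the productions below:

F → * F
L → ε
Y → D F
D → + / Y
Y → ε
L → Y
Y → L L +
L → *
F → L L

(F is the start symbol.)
Nullable non-terminals: F, L, Y.
FIRST sets used below: FIRST(L) = { '*', '+', ε }, FIRST(Y) = { '*', '+', ε }, FIRST(D) = { '+' }

F: nullable alternative(s) F → L L; FOLLOW(F) = { $, '*', '+' }
  F → * F: FIRST \ {ε} = { '*' } — overlaps FOLLOW(F) on { '*' }: CONFLICT
  F → L L: FIRST \ {ε} = { '*', '+' } — this is the only nullable alternative, skip

L: nullable alternative(s) L → ε, L → Y; FOLLOW(L) = { $, '*', '+' }
  L → ε: FIRST \ {ε} = { } — disjoint from FOLLOW(L)
  L → Y: FIRST \ {ε} = { '*', '+' } — overlaps FOLLOW(L) on { '*', '+' }: CONFLICT
  L → *: FIRST \ {ε} = { '*' } — overlaps FOLLOW(L) on { '*' }: CONFLICT

Y: nullable alternative(s) Y → ε; FOLLOW(Y) = { $, '*', '+' }
  Y → D F: FIRST \ {ε} = { '+' } — overlaps FOLLOW(Y) on { '+' }: CONFLICT
  Y → ε: FIRST \ {ε} = { } — this is the only nullable alternative, skip
  Y → L L +: FIRST \ {ε} = { '*', '+' } — overlaps FOLLOW(Y) on { '*', '+' }: CONFLICT

D has no nullable alternative, so no FIRST/FOLLOW check is needed there.

So the grammar has 5 FIRST/FOLLOW conflicts (marked CONFLICT above).

Answer: Yes. F → '*' F with FOLLOW(F) on { '*' }; L → Y with FOLLOW(L) on { '*', '+' }; L → '*' with FOLLOW(L) on { '*' }; Y → D F with FOLLOW(Y) on { '+' }; Y → L L '+' with FOLLOW(Y) on { '*', '+' }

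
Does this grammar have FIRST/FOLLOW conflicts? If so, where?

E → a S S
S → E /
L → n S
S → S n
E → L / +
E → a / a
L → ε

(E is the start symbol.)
A FIRST/FOLLOW conflict occurs when a non-terminal N has a nullable alternative N → β (β ⇒* ε) and another alternative N → α with FIRST(α) ∩ FOLLOW(N) ≠ ∅: on such a lookahead the parser cannot decide between expanding α and letting N vanish via β.

Nullable non-terminals: L.

L: nullable alternative(s) L → ε; FOLLOW(L) = { '/' }
  L → n S: FIRST \ {ε} = { 'n' } — disjoint from FOLLOW(L)
  L → ε: FIRST \ {ε} = { } — this is the only nullable alternative, skip

E, S have no nullable alternative, so no FIRST/FOLLOW check is needed there.

No FIRST/FOLLOW conflicts found.

Answer: No FIRST/FOLLOW conflicts.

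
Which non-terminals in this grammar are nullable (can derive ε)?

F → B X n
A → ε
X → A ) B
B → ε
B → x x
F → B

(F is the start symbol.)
A non-terminal is nullable if it can derive ε (the empty string): either it has an ε-production, or it has a production whose right-hand side consists entirely of nullable non-terminals.

ε-productions: A → ε, B → ε
So A, B are immediately nullable.
F → B: every symbol on the right is nullable, so F is nullable too.
No further non-terminal can be added: every production for the remaining non-terminals contains a terminal or a non-nullable non-terminal.
Nullable = { 'A', 'B', 'F' }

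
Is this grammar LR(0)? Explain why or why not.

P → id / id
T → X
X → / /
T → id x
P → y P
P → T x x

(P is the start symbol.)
Augment with P' → P and build the canonical LR(0) collection (I0 = CLOSURE({[P' → . P]}), then GOTO on every symbol after a dot until no new states appear). It has 14 states:
  I0: { [P → . T x x], [P → . id / id], [P → . y P], [P' → . P], [T → . X], [T → . id x], [X → . / /] }  — shift
  I1: { [X → / . /] }  — shift
  I2: { [P' → P .] }  — accept
  I3: { [P → T . x x] }  — shift
  I4: { [T → X .] }  — reduce
  I5: { [P → id . / id], [T → id . x] }  — shift
  I6: { [P → . T x x], [P → . id / id], [P → . y P], [P → y . P], [T → . X], [T → . id x], [X → . / /] }  — shift
  I7: { [P → y P .] }  — reduce
  I8: { [P → id / . id] }  — shift
  I9: { [T → id x .] }  — reduce
  I10: { [P → id / id .] }  — reduce
  I11: { [P → T x . x] }  — shift
  I12: { [P → T x x .] }  — reduce
  I13: { [X → / / .] }  — reduce

Every state is either a pure shift/goto state or contains exactly one complete item and nothing to shift — no conflicts. The grammar is LR(0).

Answer: Yes, the grammar is LR(0)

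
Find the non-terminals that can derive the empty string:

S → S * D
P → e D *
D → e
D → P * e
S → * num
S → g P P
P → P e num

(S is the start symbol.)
A non-terminal is nullable if it can derive ε (the empty string): either it has an ε-production, or it has a production whose right-hand side consists entirely of nullable non-terminals.

There are no ε-productions, so no non-terminal can derive ε.
No non-terminals are nullable.

Answer: None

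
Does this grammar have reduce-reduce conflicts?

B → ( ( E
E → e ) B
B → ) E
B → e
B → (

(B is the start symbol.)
A reduce-reduce conflict occurs when an LR(0) state has two complete items [A → α .] and [B → β .] — both call for a reduction, and with no lookahead the parser cannot choose between them.

Augment with B' → B and build the canonical LR(0) collection (I0 = CLOSURE({[B' → . B]}), then GOTO on every symbol after a dot until no new states appear). It has 11 states:
  I0: { [B → . ( ( E], [B → . (], [B → . ) E], [B → . e], [B' → . B] }  — shift
  I1: { [B → ( . ( E], [B → ( .] }  — shift, reduce
  I2: { [B → ) . E], [E → . e ) B] }  — shift
  I3: { [B' → B .] }  — accept
  I4: { [B → e .] }  — reduce
  I5: { [B → ) E .] }  — reduce
  I6: { [E → e . ) B] }  — shift
  I7: { [B → . ( ( E], [B → . (], [B → . ) E], [B → . e], [E → e ) . B] }  — shift
  I8: { [E → e ) B .] }  — reduce
  I9: { [B → ( ( . E], [E → . e ) B] }  — shift
  I10: { [B → ( ( E .] }  — reduce

No state contains more than one complete item.

Answer: No reduce-reduce conflicts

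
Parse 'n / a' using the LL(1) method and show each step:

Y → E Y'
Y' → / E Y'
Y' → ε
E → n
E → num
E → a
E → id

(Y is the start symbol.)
Stack is shown with the top on the left.

Stack     Input    Action
-------------------------
Y $       n / a $  output Y → E Y'
E Y' $    n / a $  output E → n
n Y' $    n / a $  match 'n'
Y' $      / a $    output Y' → / E Y'
/ E Y' $  / a $    match '/'
E Y' $    a $      output E → a
a Y' $    a $      match 'a'
Y' $      $        output Y' → ε
$         $        accept

The string is accepted.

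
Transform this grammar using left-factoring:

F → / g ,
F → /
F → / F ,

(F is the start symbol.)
F → / F'
F' → g ,
F' → ε
F' → F ,

Left-factoring transforms A → αβ₁ | αβ₂ into A → αA' and A' → β₁ | β₂
(α is the longest common prefix among the alternatives). Repeat until
no nonterminal has two alternatives with a common prefix.

Round 1: F has alternatives sharing prefix '/'. Introduce F': F → / F'
  Add: F' → g ,
  Add: F' → ε
  Add: F' → F ,

No remaining common prefixes — done.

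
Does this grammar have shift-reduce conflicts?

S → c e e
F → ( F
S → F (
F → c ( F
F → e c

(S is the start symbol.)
A shift-reduce conflict occurs when an LR(0) state has both:
  - a complete (reduce) item [A → α .] (dot at the end), and
  - a shift item [B → β . c γ] (dot before a terminal).

Augment with S' → S and build the canonical LR(0) collection (I0 = CLOSURE({[S' → . S]}), then GOTO on every symbol after a dot until no new states appear). It has 14 states:
  I0: { [F → . ( F], [F → . c ( F], [F → . e c], [S → . F (], [S → . c e e], [S' → . S] }  — shift
  I1: { [F → ( . F], [F → . ( F], [F → . c ( F], [F → . e c] }  — shift
  I2: { [S → F . (] }  — shift
  I3: { [S' → S .] }  — accept
  I4: { [F → c . ( F], [S → c . e e] }  — shift
  I5: { [F → e . c] }  — shift
  I6: { [F → e c .] }  — reduce
  I7: { [F → . ( F], [F → . c ( F], [F → . e c], [F → c ( . F] }  — shift
  I8: { [S → c e . e] }  — shift
  I9: { [S → c e e .] }  — reduce
  I10: { [F → c ( F .] }  — reduce
  I11: { [F → c . ( F] }  — shift
  I12: { [S → F ( .] }  — reduce
  I13: { [F → ( F .] }  — reduce

No state contains both a complete item and a shift item.

Answer: No shift-reduce conflicts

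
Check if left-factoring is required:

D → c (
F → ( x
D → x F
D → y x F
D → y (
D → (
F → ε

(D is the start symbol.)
Yes, D has productions with common prefix 'y'

Left-factoring is needed when two productions for the same non-terminal
share a common prefix on the right-hand side.

Productions for D:
  D → c (
  D → x F
  D → y x F
  D → y (
  D → (
Productions for F:
  F → ( x
  F → ε

Found common prefix 'y' in productions for D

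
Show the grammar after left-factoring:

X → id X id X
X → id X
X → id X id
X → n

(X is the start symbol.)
X → id X X'
X' → id X''
X'' → X
X'' → ε
X' → ε
X → n

Left-factoring transforms A → αβ₁ | αβ₂ into A → αA' and A' → β₁ | β₂
(α is the longest common prefix among the alternatives). Repeat until
no nonterminal has two alternatives with a common prefix.

Round 1: X has alternatives sharing prefix 'id X'. Introduce X': X → id X X'
  Add: X' → id X
  Add: X' → ε
  Add: X' → id

Round 2: X' has alternatives sharing prefix 'id'. Introduce X'': X' → id X''
  Add: X'' → X
  Add: X'' → ε

No remaining common prefixes — done.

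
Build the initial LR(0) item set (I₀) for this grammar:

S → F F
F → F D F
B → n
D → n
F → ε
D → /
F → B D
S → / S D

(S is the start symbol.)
First, augment the grammar with S' → S
I₀ = CLOSURE({ [S' → . S] }):
  [S' → . S] has the dot before S: add [S → . F F], [S → . / S D]
  [S → . F F] has the dot before F: add [F → . F D F], [F → .], [F → . B D]
  [F → . B D] has the dot before B: add [B → . n]
No further items can be added.

I₀ = { [B → . n], [F → . B D], [F → . F D F], [F → .], [S → . / S D], [S → . F F], [S' → . S] }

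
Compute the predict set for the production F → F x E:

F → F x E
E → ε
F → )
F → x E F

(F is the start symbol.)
PREDICT(F → F x E) = (FIRST(RHS) \ {ε}) ∪ (FOLLOW(F) if ε ∈ FIRST(RHS), i.e. RHS ⇒* ε)
FIRST(F) = { ')', 'x' }
FIRST(F x E) = { ')', 'x' }
ε ∉ FIRST(F x E), so FOLLOW(F) is not added.
PREDICT(F → F x E) = { ')', 'x' }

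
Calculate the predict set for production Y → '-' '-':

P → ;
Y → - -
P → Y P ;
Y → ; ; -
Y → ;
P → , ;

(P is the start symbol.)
PREDICT(Y → '-' '-') = (FIRST(RHS) \ {ε}) ∪ (FOLLOW(Y) if ε ∈ FIRST(RHS), i.e. RHS ⇒* ε)
FIRST('-' '-') = { '-' }
ε ∉ FIRST('-' '-'), so FOLLOW(Y) is not added.
PREDICT(Y → '-' '-') = { '-' }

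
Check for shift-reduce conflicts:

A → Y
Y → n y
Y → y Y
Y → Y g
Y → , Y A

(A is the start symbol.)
A shift-reduce conflict occurs when an LR(0) state has both:
  - a complete (reduce) item [A → α .] (dot at the end), and
  - a shift item [B → β . c γ] (dot before a terminal).

Augment with A' → A and build the canonical LR(0) collection (I0 = CLOSURE({[A' → . A]}), then GOTO on every symbol after a dot until no new states appear). It has 11 states:
  I0: { [A → . Y], [A' → . A], [Y → . , Y A], [Y → . Y g], [Y → . n y], [Y → . y Y] }  — shift
  I1: { [Y → , . Y A], [Y → . , Y A], [Y → . Y g], [Y → . n y], [Y → . y Y] }  — shift
  I2: { [A' → A .] }  — accept
  I3: { [A → Y .], [Y → Y . g] }  — shift, reduce
  I4: { [Y → n . y] }  — shift
  I5: { [Y → . , Y A], [Y → . Y g], [Y → . n y], [Y → . y Y], [Y → y . Y] }  — shift
  I6: { [Y → Y . g], [Y → y Y .] }  — shift, reduce
  I7: { [Y → Y g .] }  — reduce
  I8: { [Y → n y .] }  — reduce
  I9: { [A → . Y], [Y → , Y . A], [Y → . , Y A], [Y → . Y g], [Y → . n y], [Y → . y Y], [Y → Y . g] }  — shift
  I10: { [Y → , Y A .] }  — reduce

I3 contains reduce item [A → Y .] and shift item [Y → Y . g] — shift-reduce conflict.
I6 contains reduce item [Y → y Y .] and shift item [Y → Y . g] — shift-reduce conflict.

Answer: Yes — I3: [A → Y .] vs [Y → Y . g]; I6: [Y → y Y .] vs [Y → Y . g]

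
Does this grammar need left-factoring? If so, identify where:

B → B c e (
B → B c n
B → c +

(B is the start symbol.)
Left-factoring is needed when two productions for the same non-terminal
share a common prefix on the right-hand side.

Productions for B:
  B → B c e (
  B → B c n
  B → c +

Found common prefix 'B c' in productions for B

Answer: Yes, B has productions with common prefix 'B c'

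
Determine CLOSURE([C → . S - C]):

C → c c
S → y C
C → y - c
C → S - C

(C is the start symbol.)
{ [C → . S - C], [S → . y C] }

To compute CLOSURE, for each item [A → α.Bβ] where B is a non-terminal, add [B → .γ] for all productions B → γ; repeat for the newly added items until nothing changes.

Start with: [C → . S - C]
  [C → . S - C] has the dot before S: add [S → . y C]
No further items can be added.

CLOSURE = { [C → . S - C], [S → . y C] }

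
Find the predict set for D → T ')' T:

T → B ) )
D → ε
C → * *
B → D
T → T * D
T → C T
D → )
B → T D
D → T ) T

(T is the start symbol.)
{ ')', '*' }

PREDICT(D → T ')' T) = (FIRST(RHS) \ {ε}) ∪ (FOLLOW(D) if ε ∈ FIRST(RHS), i.e. RHS ⇒* ε)
FIRST(T) = { ')', '*' }
FIRST(T ')' T) = { ')', '*' }
ε ∉ FIRST(T ')' T), so FOLLOW(D) is not added.
PREDICT(D → T ')' T) = { ')', '*' }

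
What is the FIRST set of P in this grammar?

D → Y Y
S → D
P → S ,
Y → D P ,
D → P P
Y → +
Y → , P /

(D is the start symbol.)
{ '+', ',' }

FIRST sets of the other non-terminals involved (by the same procedure, iterated to a fixed point):
  FIRST(S) = { '+', ',' }

From P → S ,:
  - S is a non-terminal: add FIRST(S) \ {ε} = { '+', ',' }
    S is not nullable, so stop

Collecting: FIRST(P) = { '+', ',' }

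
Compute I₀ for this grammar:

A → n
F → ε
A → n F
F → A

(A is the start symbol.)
First, augment the grammar with A' → A
I₀ = CLOSURE({ [A' → . A] }):
  [A' → . A] has the dot before A: add [A → . n], [A → . n F]
No further items can be added.

I₀ = { [A → . n F], [A → . n], [A' → . A] }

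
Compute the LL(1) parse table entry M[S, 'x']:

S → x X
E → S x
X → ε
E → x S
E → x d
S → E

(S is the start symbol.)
S → x X, S → E

To find M[S, 'x'], we find productions for S where 'x' is in the predict set (PREDICT(N → α) = (FIRST(α) \ {ε}) ∪ (FOLLOW(N) if α ⇒* ε)).

Relevant sets:
  FIRST(E) = { 'x' }

S → x X: PREDICT = { 'x' }
  'x' is in predict set, so this production goes in M[S, 'x']
S → E: PREDICT = { 'x' }
  'x' is in predict set, so this production goes in M[S, 'x']

M[S, 'x'] = S → x X, S → E  (a multiply-defined cell — the grammar is not LL(1))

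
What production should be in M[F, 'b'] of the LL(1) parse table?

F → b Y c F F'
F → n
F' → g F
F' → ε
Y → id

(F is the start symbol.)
F → b Y c F F'

To find M[F, 'b'], we find productions for F where 'b' is in the predict set (PREDICT(N → α) = (FIRST(α) \ {ε}) ∪ (FOLLOW(N) if α ⇒* ε)).

F → b Y c F F': PREDICT = { 'b' }
  'b' is in predict set, so this production goes in M[F, 'b']
F → n: PREDICT = { 'n' }

M[F, 'b'] = F → b Y c F F'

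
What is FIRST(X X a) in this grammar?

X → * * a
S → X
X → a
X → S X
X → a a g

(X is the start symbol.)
FIRST sets of the non-terminals involved (from the grammar, by fixed-point iteration):
  FIRST(X) = { '*', 'a' }

To compute FIRST(X X a), process the symbols left to right:
Symbol X is a non-terminal. Add FIRST(X) \ {ε} = { '*', 'a' }
X is not nullable (ε ∉ FIRST(X)), so stop here.
FIRST(X X a) = { '*', 'a' }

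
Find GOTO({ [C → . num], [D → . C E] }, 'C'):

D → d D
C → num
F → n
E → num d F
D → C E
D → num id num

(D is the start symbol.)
GOTO(I, 'C') = CLOSURE({ [A → αX.β] : [A → α.Xβ] ∈ I, X = 'C' })

Items with dot before 'C', with the dot advanced:
  [D → . C E] → [D → C . E]
Closure of the advanced items:
  [D → C . E] has the dot before E: add [E → . num d F]

GOTO = { [D → C . E], [E → . num d F] }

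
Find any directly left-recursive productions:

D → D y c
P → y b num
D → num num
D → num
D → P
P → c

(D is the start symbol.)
Yes, D is left-recursive

Direct left recursion occurs when N → N α for some non-terminal N (the right-hand side begins with the left-hand side itself).

D → D y c: LEFT RECURSIVE (starts with D)
P → y b num: starts with y
D → num num: starts with num
D → num: starts with num
D → P: starts with P
P → c: starts with c

The grammar has direct left recursion on: D.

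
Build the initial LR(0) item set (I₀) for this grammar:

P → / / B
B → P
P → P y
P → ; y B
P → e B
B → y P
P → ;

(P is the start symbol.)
{ [P → . / / B], [P → . ; y B], [P → . ;], [P → . P y], [P → . e B], [P' → . P] }

First, augment the grammar with P' → P
I₀ = CLOSURE({ [P' → . P] }):
  [P' → . P] has the dot before P: add [P → . / / B], [P → . P y], [P → . ; y B], [P → . e B], [P → . ;]
No further items can be added.

I₀ = { [P → . / / B], [P → . ; y B], [P → . ;], [P → . P y], [P → . e B], [P' → . P] }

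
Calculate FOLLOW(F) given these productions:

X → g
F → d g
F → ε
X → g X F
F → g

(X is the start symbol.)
{ $, 'd', 'g' }

In X → g X F: F is at the end, add FOLLOW(X)

The FOLLOW sets referred to above (computed the same way, to a fixed point):
  FOLLOW(X) = { $, 'd', 'g' }

Taking the union: FOLLOW(F) = { $, 'd', 'g' }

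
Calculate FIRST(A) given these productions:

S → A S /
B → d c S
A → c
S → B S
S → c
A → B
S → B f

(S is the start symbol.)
{ 'c', 'd' }

To compute FIRST(A), examine every production with A on the left-hand side, reading each right-hand side left to right until a non-nullable symbol is reached.

FIRST sets of the other non-terminals involved (by the same procedure, iterated to a fixed point):
  FIRST(B) = { 'd' }

From A → c:
  - c is a terminal: add 'c' and stop
From A → B:
  - B is a non-terminal: add FIRST(B) \ {ε} = { 'd' }
    B is not nullable, so stop

Collecting: FIRST(A) = { 'c', 'd' }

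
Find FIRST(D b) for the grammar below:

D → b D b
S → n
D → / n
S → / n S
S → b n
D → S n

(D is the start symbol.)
{ '/', 'b', 'n' }

FIRST sets of the non-terminals involved (from the grammar, by fixed-point iteration):
  FIRST(D) = { '/', 'b', 'n' }

To compute FIRST(D b), process the symbols left to right:
Symbol D is a non-terminal. Add FIRST(D) \ {ε} = { '/', 'b', 'n' }
D is not nullable (ε ∉ FIRST(D)), so stop here.
FIRST(D b) = { '/', 'b', 'n' }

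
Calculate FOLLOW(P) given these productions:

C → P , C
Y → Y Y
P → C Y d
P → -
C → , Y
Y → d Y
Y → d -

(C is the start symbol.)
{ ',' }

In C → P , C: P is followed by ',' C, add FIRST(',' C) \ {ε} = { ',' }

Taking the union: FOLLOW(P) = { ',' }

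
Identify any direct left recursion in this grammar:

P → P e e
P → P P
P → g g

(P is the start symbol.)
Direct left recursion occurs when N → N α for some non-terminal N (the right-hand side begins with the left-hand side itself).

P → P e e: LEFT RECURSIVE (starts with P)
P → P P: LEFT RECURSIVE (starts with P)
P → g g: starts with g

The grammar has direct left recursion on: P.

Answer: Yes, P is left-recursive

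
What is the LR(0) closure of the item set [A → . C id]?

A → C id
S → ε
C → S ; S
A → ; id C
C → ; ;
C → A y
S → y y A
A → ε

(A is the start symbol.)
{ [A → . ; id C], [A → . C id], [A → .], [C → . ; ;], [C → . A y], [C → . S ; S], [S → . y y A], [S → .] }

Start with: [A → . C id]
  [A → . C id] has the dot before C: add [C → . S ; S], [C → . ; ;], [C → . A y]
  [C → . S ; S] has the dot before S: add [S → .], [S → . y y A]
  [C → . A y] has the dot before A: add [A → . ; id C], [A → .]
No further items can be added.

CLOSURE = { [A → . ; id C], [A → . C id], [A → .], [C → . ; ;], [C → . A y], [C → . S ; S], [S → . y y A], [S → .] }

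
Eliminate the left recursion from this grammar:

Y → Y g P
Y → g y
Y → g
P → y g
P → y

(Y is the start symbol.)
Y is directly left-recursive. The standard transformation for
  A → A α₁ | ... | A α_m | β₁ | ... | β_n
is
  A  → β₁ A' | ... | β_n A'
  A' → α₁ A' | ... | α_m A' | ε

Y → g y becomes Y → g y Y'
Y → g becomes Y → g Y'
Y → Y g P becomes Y' → g P Y'
Add Y' → ε

Productions for other non-terminals are unchanged:
  P → y g
  P → y

Resulting grammar:
Y → g y Y'
Y → g Y'
Y' → g P Y'
Y' → ε
P → y g
P → y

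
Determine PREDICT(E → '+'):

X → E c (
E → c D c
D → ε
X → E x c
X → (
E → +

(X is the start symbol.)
{ '+' }

PREDICT(E → '+') = (FIRST(RHS) \ {ε}) ∪ (FOLLOW(E) if ε ∈ FIRST(RHS), i.e. RHS ⇒* ε)
FIRST('+') = { '+' }
ε ∉ FIRST('+'), so FOLLOW(E) is not added.
PREDICT(E → '+') = { '+' }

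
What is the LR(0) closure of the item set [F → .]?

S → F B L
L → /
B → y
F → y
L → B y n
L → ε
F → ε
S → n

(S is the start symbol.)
{ [F → .] }

To compute CLOSURE, for each item [A → α.Bβ] where B is a non-terminal, add [B → .γ] for all productions B → γ; repeat for the newly added items until nothing changes.

Start with: [F → .]
The dot is at the end, so nothing is added.

CLOSURE = { [F → .] }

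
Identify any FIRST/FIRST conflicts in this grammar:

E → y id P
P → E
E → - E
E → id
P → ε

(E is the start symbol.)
No FIRST/FIRST conflicts.

A FIRST/FIRST conflict occurs when two productions N → α and N → β for the same non-terminal have FIRST(α) ∩ FIRST(β) ≠ ∅ (with ε ∈ FIRST of a nullable right-hand side, so two nullable alternatives also conflict).

FIRST sets of the non-terminals at (or reachable through a nullable prefix from) the front of some alternative:
  FIRST(E) = { '-', 'id', 'y' }

Productions for E:
  E → y id P: FIRST = { 'y' }
  E → - E: FIRST = { '-' }
  E → id: FIRST = { 'id' }
Productions for P:
  P → E: FIRST = { '-', 'id', 'y' }
  P → ε: FIRST = { ε }

All alternatives of each non-terminal have pairwise disjoint FIRST sets.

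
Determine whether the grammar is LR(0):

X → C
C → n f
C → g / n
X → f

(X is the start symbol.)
A grammar is LR(0) if no state in the canonical LR(0) collection has:
  - both a shift item (dot before a terminal) and a complete item (shift-reduce conflict), or
  - two or more complete items (reduce-reduce conflict; the accept item [X' → X .] counts as a complete item here).

Augment with X' → X and build the canonical LR(0) collection (I0 = CLOSURE({[X' → . X]}), then GOTO on every symbol after a dot until no new states appear). It has 9 states:
  I0: { [C → . g / n], [C → . n f], [X → . C], [X → . f], [X' → . X] }  — shift
  I1: { [X → C .] }  — reduce
  I2: { [X' → X .] }  — accept
  I3: { [X → f .] }  — reduce
  I4: { [C → g . / n] }  — shift
  I5: { [C → n . f] }  — shift
  I6: { [C → n f .] }  — reduce
  I7: { [C → g / . n] }  — shift
  I8: { [C → g / n .] }  — reduce

Every state is either a pure shift/goto state or contains exactly one complete item and nothing to shift — no conflicts. The grammar is LR(0).

Answer: Yes, the grammar is LR(0)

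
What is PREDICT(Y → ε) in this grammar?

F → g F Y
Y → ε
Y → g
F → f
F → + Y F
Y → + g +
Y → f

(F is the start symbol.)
{ $, '+', 'f', 'g' }

PREDICT(Y → ε) = (FIRST(RHS) \ {ε}) ∪ (FOLLOW(Y) if ε ∈ FIRST(RHS), i.e. RHS ⇒* ε)
The right-hand side is ε (FIRST(ε) = { ε }), so the predict set is FOLLOW(Y) = { $, '+', 'f', 'g' }
PREDICT(Y → ε) = { $, '+', 'f', 'g' }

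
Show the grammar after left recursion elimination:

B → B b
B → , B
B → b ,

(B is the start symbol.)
B is directly left-recursive. The standard transformation for
  A → A α₁ | ... | A α_m | β₁ | ... | β_n
is
  A  → β₁ A' | ... | β_n A'
  A' → α₁ A' | ... | α_m A' | ε

B → , B becomes B → , B B'
B → b , becomes B → b , B'
B → B b becomes B' → b B'
Add B' → ε

Resulting grammar:
B → , B B'
B → b , B'
B' → b B'
B' → ε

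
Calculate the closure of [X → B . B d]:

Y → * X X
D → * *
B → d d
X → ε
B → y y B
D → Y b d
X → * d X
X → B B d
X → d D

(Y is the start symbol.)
To compute CLOSURE, for each item [A → α.Bβ] where B is a non-terminal, add [B → .γ] for all productions B → γ; repeat for the newly added items until nothing changes.

Start with: [X → B . B d]
  [X → B . B d] has the dot before B: add [B → . d d], [B → . y y B]
No further items can be added.

CLOSURE = { [B → . d d], [B → . y y B], [X → B . B d] }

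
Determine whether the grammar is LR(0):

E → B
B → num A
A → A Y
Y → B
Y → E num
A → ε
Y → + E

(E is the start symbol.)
A grammar is LR(0) if no state in the canonical LR(0) collection has:
  - both a shift item (dot before a terminal) and a complete item (shift-reduce conflict), or
  - two or more complete items (reduce-reduce conflict; the accept item [E' → E .] counts as a complete item here).

Augment with E' → E and build the canonical LR(0) collection (I0 = CLOSURE({[E' → . E]}), then GOTO on every symbol after a dot until no new states appear). It has 11 states:
  I0: { [B → . num A], [E → . B], [E' → . E] }  — shift
  I1: { [E → B .] }  — reduce
  I2: { [E' → E .] }  — accept
  I3: { [A → . A Y], [A → .], [B → num . A] }  — reduce
  I4: { [A → A . Y], [B → . num A], [B → num A .], [E → . B], [Y → . + E], [Y → . B], [Y → . E num] }  — shift, reduce
  I5: { [B → . num A], [E → . B], [Y → + . E] }  — shift
  I6: { [E → B .], [Y → B .] }  — 2 reduces
  I7: { [Y → E . num] }  — shift
  I8: { [A → A Y .] }  — reduce
  I9: { [Y → E num .] }  — reduce
  I10: { [Y → + E .] }  — reduce

Conflict in state I4:
  Shift-reduce conflict between [B → num A .] and [B → . num A]
So the grammar is NOT LR(0).

Answer: No. Shift-reduce conflict between [B → num A .] and [B → . num A]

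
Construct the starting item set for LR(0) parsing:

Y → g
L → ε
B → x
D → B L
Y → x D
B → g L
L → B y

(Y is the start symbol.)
First, augment the grammar with Y' → Y
I₀ = CLOSURE({ [Y' → . Y] }):
  [Y' → . Y] has the dot before Y: add [Y → . g], [Y → . x D]
No further items can be added.

I₀ = { [Y → . g], [Y → . x D], [Y' → . Y] }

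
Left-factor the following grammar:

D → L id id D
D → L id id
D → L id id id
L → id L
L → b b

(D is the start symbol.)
D → L id id D'
D' → D
D' → ε
D' → id
L → id L
L → b b

Left-factoring transforms A → αβ₁ | αβ₂ into A → αA' and A' → β₁ | β₂
(α is the longest common prefix among the alternatives). Repeat until
no nonterminal has two alternatives with a common prefix.

Round 1: D has alternatives sharing prefix 'L id id'. Introduce D': D → L id id D'
  Add: D' → D
  Add: D' → ε
  Add: D' → id

No remaining common prefixes — done.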